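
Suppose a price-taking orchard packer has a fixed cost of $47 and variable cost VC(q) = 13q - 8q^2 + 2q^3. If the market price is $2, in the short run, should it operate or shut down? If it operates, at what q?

Variable cost is VC = 13q - 8q^2 + 2q^3, so AVC = VC/q = 13 - 8q + 2q^2 and MC = dTC/dq = 13 - 16q + 6q^2.
AVC is minimized where dAVC/dq = -8 + 4q = 0, at q = 2; min AVC = 13 - 8·2 + 2·2^2 = $5.
With P < min AVC ($2 < $5), every unit sold adds to the loss.
Best response: produce nothing and absorb the $47 fixed cost.

Shut down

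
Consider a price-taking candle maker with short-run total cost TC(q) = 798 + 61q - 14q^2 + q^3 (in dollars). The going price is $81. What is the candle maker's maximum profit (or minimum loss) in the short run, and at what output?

AVC = 61 - 14q + q^2; min AVC = $12 at q = 7. Since P = $81 ≥ min AVC, the firm produces.
MC = 61 - 28q + 3q^2. Setting P = MC and taking the root on the rising branch gives q* = 10.
TR = 81·10 = 810. TC = 798 + 210 = 1008. Profit = 810 − 1008 = -$198.
By producing, the firm covers all variable cost plus $600 of fixed cost; shutting down would lose the full $798.

Profit = -$198 at q = 10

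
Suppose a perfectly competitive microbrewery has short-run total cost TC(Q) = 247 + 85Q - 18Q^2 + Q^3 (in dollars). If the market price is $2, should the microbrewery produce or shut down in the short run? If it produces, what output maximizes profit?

Variable cost is VC = 85Q - 18Q^2 + Q^3, so AVC = VC/Q = 85 - 18Q + Q^2 and MC = dTC/dQ = 85 - 36Q + 3Q^2.
AVC is minimized where dAVC/dQ = -18 + 2Q = 0, at Q = 9; min AVC = 85 - 18·9 + 9^2 = $4.
P = $2 lies below min AVC = $4; no output level covers variable cost.
Best response: produce nothing and absorb the $247 fixed cost.

Shut down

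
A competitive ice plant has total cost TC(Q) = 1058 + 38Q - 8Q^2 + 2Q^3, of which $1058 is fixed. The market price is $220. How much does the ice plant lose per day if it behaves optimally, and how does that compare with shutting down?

AVC = 38 - 8Q + 2Q^2; min AVC = $30 at Q = 2. Since P = $220 ≥ min AVC, the firm produces.
MC = 38 - 16Q + 6Q^2. Setting P = MC and taking the root on the rising branch gives Q* = 7.
TR = 220·7 = 1540. TC = 1058 + 560 = 1618. Profit = 1540 − 1618 = -$78.
That loss of $78 beats the $1058 the firm would lose by shutting down; producing recovers $980 of fixed cost.

Profit = -$78 at Q = 7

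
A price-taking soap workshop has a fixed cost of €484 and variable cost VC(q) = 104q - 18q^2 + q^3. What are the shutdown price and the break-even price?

Shutdown price = €23; break-even price = €71

AVC = 104 - 18q + q^2; minimized at q = 9, giving min AVC = €23. That is the shutdown price.
ATC = 484/q + 104 - 18q + q^2. Setting dATC/dq = −484/q^2 − 18 + 2q = 0 gives q = 11 (since 2·11^3 − 18·11^2 = 484).
min ATC = 484/11 + 104 − 18·11 + 11^2 = €71. That is the break-even price.
Between these two prices the firm operates at a loss; above €71 it earns a profit.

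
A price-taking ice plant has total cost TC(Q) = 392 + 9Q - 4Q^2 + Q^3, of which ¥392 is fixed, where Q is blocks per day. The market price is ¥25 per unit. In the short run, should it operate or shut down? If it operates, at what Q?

Strip out fixed cost: VC = 9Q - 4Q^2 + Q^3. Then AVC = 9 - 4Q + Q^2 and MC = 9 - 8Q + 3Q^2.
AVC is minimized where dAVC/dQ = -4 + 2Q = 0, at Q = 2; min AVC = 9 - 4·2 + 2^2 = ¥5.
Since P = ¥25 ≥ min AVC = ¥5, price covers variable cost and the firm should produce.
P = MC gives -16 - 8Q + 3Q^2 = 0, with roots -4/3 and 4. Take the larger (rising MC): Q* = 4.
Check: AVC at Q = 4 is ¥9 ≤ P, so revenue covers variable cost.
Profit = P·Q − TC = 25·4 − 428 = -¥328, a loss, but smaller than the ¥392 fixed cost the firm would lose by shutting down.

Produce at Q = 4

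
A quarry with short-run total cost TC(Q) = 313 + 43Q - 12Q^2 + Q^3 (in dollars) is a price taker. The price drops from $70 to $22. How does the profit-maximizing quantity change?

Output falls from 9 to 7

AVC = 43 - 12Q + Q^2, minimized at Q = 6 where min AVC = $7. MC = 43 - 24Q + 3Q^2.
With P = $70 above the shutdown price, P = MC gives Q = 9.
At P = $22 ≥ min AVC, set P = MC: Q = 7. The firm stays open but cuts output.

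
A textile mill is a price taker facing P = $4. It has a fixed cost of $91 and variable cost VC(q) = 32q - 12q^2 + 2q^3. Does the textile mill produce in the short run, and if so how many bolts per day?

Shut down

Variable cost is VC = 32q - 12q^2 + 2q^3, so AVC = VC/q = 32 - 12q + 2q^2 and MC = dTC/dq = 32 - 24q + 6q^2.
The AVC parabola has its vertex at q = 12/4 = 3, where AVC = 32 - 12·3 + 2·3^2 = $14.
Since P = $4 < min AVC = $14, price fails to cover variable cost at any output.
Shutting down limits the loss to fixed cost, $91.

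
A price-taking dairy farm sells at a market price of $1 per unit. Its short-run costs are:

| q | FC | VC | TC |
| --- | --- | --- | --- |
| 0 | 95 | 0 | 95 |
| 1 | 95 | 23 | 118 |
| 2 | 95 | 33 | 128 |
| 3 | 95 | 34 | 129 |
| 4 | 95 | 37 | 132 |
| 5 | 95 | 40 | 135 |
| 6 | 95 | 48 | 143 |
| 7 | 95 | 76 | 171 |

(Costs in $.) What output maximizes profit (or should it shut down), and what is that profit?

q = 0 (shut down); profit = -$95

Compute π = P·q − TC at each output: q=0: -95; q=1: -117; q=2: -126; q=3: -126; q=4: -128; q=5: -130; q=6: -137; q=7: -164.
Profit is highest at q = 0. Equivalently, the lowest AVC in the table is 40/5 ≈ $8 at q = 5, and P = $1 falls below it — price never covers variable cost, so the firm shuts down and loses only its fixed cost.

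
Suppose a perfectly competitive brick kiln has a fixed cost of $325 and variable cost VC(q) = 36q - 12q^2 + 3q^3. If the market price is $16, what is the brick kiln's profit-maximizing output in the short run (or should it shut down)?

Shut down

Strip out fixed cost: VC = 36q - 12q^2 + 3q^3. Then AVC = 36 - 12q + 3q^2 and MC = 36 - 24q + 9q^2.
The AVC parabola has its vertex at q = 12/6 = 2, where AVC = 36 - 12·2 + 3·2^2 = $24.
With P < min AVC ($16 < $24), every unit sold adds to the loss.
The firm minimizes its loss by shutting down and losing only its fixed cost of $325.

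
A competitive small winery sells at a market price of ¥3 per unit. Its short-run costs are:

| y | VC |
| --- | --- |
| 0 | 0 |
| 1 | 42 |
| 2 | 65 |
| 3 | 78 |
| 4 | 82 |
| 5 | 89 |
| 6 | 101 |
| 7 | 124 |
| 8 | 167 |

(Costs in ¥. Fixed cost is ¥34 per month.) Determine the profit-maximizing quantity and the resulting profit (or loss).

Profit at each row (π = 3y − TC): y=0: -34; y=1: -73; y=2: -93; y=3: -103; y=4: -104; y=5: -108; y=6: -117; y=7: -137; y=8: -177.
Profit is highest at y = 0. Equivalently, the lowest AVC in the table is 101/6 ≈ ¥16.83 at y = 6, and P = ¥3 falls below it — price never covers variable cost, so the firm shuts down and loses only its fixed cost.

y = 0 (shut down); profit = -¥34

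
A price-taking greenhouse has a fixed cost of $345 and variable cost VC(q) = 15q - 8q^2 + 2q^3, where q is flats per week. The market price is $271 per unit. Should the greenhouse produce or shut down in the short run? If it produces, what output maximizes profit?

From TC, MC = TC'(q) = 15 - 16q + 6q^2 and AVC = VC/q = 15 - 8q + 2q^2.
AVC hits its minimum where MC = AVC, at q = 2, giving min AVC = 15 - 8·2 + 2·2^2 = $7.
Since P = $271 ≥ min AVC = $7, price covers variable cost and the firm should produce.
Solving P = MC: -256 - 16q + 6q^2 = 0 ⇒ q = -16/3 or 8. On the upward-sloping branch, q* = 8.
Check: AVC at q = 8 is $79 ≤ P, so revenue covers variable cost.
Profit = P·q − TC = 271·8 − 977 = $1191.

Produce at q = 8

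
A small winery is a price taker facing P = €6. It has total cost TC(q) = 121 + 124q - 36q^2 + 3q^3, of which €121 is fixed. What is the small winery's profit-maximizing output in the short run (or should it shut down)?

Shut down

Variable cost is VC = 124q - 36q^2 + 3q^3, so AVC = VC/q = 124 - 36q + 3q^2 and MC = dTC/dq = 124 - 72q + 9q^2.
The AVC parabola has its vertex at q = 36/6 = 6, where AVC = 124 - 36·6 + 3·6^2 = €16.
Since P = €6 < min AVC = €16, price fails to cover variable cost at any output.
Shutting down limits the loss to fixed cost, €121.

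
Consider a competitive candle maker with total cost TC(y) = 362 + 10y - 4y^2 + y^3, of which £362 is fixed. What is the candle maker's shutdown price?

£6 per unit

Short-run supply begins at min AVC. From VC = 10y - 4y^2 + y^3, AVC = 10 - 4y + y^2.
dAVC/dy = -4 + 2y = 0 gives y = 2. min AVC = 10 - 4·2 + 2^2 = 6.
For P < £6 the firm produces nothing.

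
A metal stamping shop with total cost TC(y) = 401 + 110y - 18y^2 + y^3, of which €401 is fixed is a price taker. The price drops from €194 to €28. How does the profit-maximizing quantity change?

MC = 110 - 36y + 3y^2; the shutdown threshold is min AVC = €29 (at y = 9).
With P = €194 above the shutdown price, P = MC gives y = 14.
At P = €28 < min AVC = €29, price no longer covers variable cost at any output, so the firm shuts down: y = 0.

Output falls from 14 to 0 (the firm shuts down)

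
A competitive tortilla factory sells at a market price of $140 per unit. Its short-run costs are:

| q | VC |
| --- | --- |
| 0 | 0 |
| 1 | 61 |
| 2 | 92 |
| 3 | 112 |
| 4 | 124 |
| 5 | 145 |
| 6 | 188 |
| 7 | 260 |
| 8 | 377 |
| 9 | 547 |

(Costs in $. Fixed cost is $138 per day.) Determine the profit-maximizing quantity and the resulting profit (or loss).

q = 8; profit = $605

Tabulate TR − TC: q=0: -138; q=1: -59; q=2: 50; q=3: 170; q=4: 298; q=5: 417; q=6: 514; q=7: 582; q=8: 605; q=9: 575.
Profit is maximized at q = 8. AVC there is 377/8 = $47.12 ≤ P, so producing beats shutting down (which would give -$138).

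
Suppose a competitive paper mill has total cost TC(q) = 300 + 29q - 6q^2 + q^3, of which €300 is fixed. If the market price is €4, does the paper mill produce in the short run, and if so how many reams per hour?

Strip out fixed cost: VC = 29q - 6q^2 + q^3. Then AVC = 29 - 6q + q^2 and MC = 29 - 12q + 3q^2.
The AVC parabola has its vertex at q = 6/2 = 3, where AVC = 29 - 6·3 + 3^2 = €20.
With P < min AVC (€4 < €20), every unit sold adds to the loss.
Shutting down limits the loss to fixed cost, €300.

Shut down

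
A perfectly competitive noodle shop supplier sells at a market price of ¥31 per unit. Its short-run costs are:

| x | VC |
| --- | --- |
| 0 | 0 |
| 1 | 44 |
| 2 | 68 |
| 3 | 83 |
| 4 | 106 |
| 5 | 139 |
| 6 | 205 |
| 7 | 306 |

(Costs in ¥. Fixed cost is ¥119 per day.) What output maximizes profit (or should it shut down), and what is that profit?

Tabulate TR − TC: x=0: -119; x=1: -132; x=2: -125; x=3: -109; x=4: -101; x=5: -103; x=6: -138; x=7: -208.
Profit is maximized at x = 4. AVC there is 106/4 = ¥26.50 ≤ P, so producing beats shutting down (which would give -¥119).

x = 4; profit = -¥101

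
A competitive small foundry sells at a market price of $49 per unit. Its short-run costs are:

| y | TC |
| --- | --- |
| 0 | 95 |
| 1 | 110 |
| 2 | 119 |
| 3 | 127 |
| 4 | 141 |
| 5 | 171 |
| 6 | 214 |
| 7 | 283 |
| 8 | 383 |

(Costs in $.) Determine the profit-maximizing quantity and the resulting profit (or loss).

Compute π = P·y − TC at each output: y=0: -95; y=1: -61; y=2: -21; y=3: 20; y=4: 55; y=5: 74; y=6: 80; y=7: 60; y=8: 9.
Profit is maximized at y = 6. AVC there is 119/6 = $19.83 ≤ P, so producing beats shutting down (which would give -$95).

y = 6; profit = $80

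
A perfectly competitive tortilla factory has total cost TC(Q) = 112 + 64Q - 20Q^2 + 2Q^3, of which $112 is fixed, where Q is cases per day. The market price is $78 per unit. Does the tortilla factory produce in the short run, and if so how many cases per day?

Produce at Q = 7

From TC, MC = TC'(Q) = 64 - 40Q + 6Q^2 and AVC = VC/Q = 64 - 20Q + 2Q^2.
AVC hits its minimum where MC = AVC, at Q = 5, giving min AVC = 64 - 20·5 + 2·5^2 = $14.
Since P = $78 ≥ min AVC = $14, price covers variable cost and the firm should produce.
Set P = MC: 78 = 64 - 40Q + 6Q^2 → -14 - 40Q + 6Q^2 = 0. The roots are Q = -1/3 and Q = 7; the profit-maximizing output is on the rising part of MC, so Q* = 7.
Check: AVC at Q = 7 is $22 ≤ P, so revenue covers variable cost.
Profit = P·Q − TC = 78·7 − 266 = $280.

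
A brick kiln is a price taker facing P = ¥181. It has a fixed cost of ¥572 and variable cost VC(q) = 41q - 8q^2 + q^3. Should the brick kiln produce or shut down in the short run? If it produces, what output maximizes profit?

Produce at q = 10

From TC, MC = TC'(q) = 41 - 16q + 3q^2 and AVC = VC/q = 41 - 8q + q^2.
The AVC parabola has its vertex at q = 8/2 = 4, where AVC = 41 - 8·4 + 4^2 = ¥25.
Since P = ¥181 ≥ min AVC = ¥25, price covers variable cost and the firm should produce.
Set P = MC: 181 = 41 - 16q + 3q^2 → -140 - 16q + 3q^2 = 0. The roots are q = -14/3 and q = 10; the profit-maximizing output is on the rising part of MC, so q* = 10.
Check: AVC at q = 10 is ¥61 ≤ P, so revenue covers variable cost.
Profit = P·q − TC = 181·10 − 1182 = ¥628.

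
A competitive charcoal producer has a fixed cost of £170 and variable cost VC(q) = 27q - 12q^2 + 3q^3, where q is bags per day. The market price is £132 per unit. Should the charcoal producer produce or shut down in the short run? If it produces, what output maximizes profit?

From TC, MC = TC'(q) = 27 - 24q + 9q^2 and AVC = VC/q = 27 - 12q + 3q^2.
AVC is minimized where dAVC/dq = -12 + 6q = 0, at q = 2; min AVC = 27 - 12·2 + 3·2^2 = £15.
Since P = £132 ≥ min AVC = £15, price covers variable cost and the firm should produce.
Set P = MC: 132 = 27 - 24q + 9q^2 → -105 - 24q + 9q^2 = 0. The roots are q = -7/3 and q = 5; the profit-maximizing output is on the rising part of MC, so q* = 5.
Check: AVC at q = 5 is £42 ≤ P, so revenue covers variable cost.
Profit = P·q − TC = 132·5 − 380 = £280.

Produce at q = 5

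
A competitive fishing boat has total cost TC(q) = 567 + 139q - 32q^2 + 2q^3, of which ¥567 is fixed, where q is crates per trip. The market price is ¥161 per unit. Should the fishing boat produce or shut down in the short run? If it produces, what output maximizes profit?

Strip out fixed cost: VC = 139q - 32q^2 + 2q^3. Then AVC = 139 - 32q + 2q^2 and MC = 139 - 64q + 6q^2.
AVC hits its minimum where MC = AVC, at q = 8, giving min AVC = 139 - 32·8 + 2·8^2 = ¥11.
P = ¥161 exceeds min AVC = ¥11, so the firm stays open.
Set P = MC: 161 = 139 - 64q + 6q^2 → -22 - 64q + 6q^2 = 0. The roots are q = -1/3 and q = 11; the profit-maximizing output is on the rising part of MC, so q* = 11.
Check: AVC at q = 11 is ¥29 ≤ P, so revenue covers variable cost.
Profit = P·q − TC = 161·11 − 886 = ¥885.

Produce at q = 11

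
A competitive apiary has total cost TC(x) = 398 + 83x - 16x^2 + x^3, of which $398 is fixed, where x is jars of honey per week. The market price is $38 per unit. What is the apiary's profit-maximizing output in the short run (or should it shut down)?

From TC, MC = TC'(x) = 83 - 32x + 3x^2 and AVC = VC/x = 83 - 16x + x^2.
AVC hits its minimum where MC = AVC, at x = 8, giving min AVC = 83 - 16·8 + 8^2 = $19.
P = $38 exceeds min AVC = $19, so the firm stays open.
Set P = MC: 38 = 83 - 32x + 3x^2 → 45 - 32x + 3x^2 = 0. The roots are x = 5/3 and x = 9; the profit-maximizing output is on the rising part of MC, so x* = 9.
Check: AVC at x = 9 is $20 ≤ P, so revenue covers variable cost.
Profit = P·x − TC = 38·9 − 578 = -$236, a loss, but smaller than the $398 fixed cost the firm would lose by shutting down.

Produce at x = 9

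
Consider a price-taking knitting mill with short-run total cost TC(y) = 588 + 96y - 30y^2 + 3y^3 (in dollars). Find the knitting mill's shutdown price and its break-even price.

Shutdown price = $21; break-even price = $117

Shutdown price = min AVC. AVC = 96 - 30y + 3y^2, with vertex at y = 5 and minimum $21.
ATC = 588/y + 96 - 30y + 3y^2. Setting dATC/dy = −588/y^2 − 30 + 6y = 0 gives y = 7 (since 6·7^3 − 30·7^2 = 588).
min ATC = 588/7 + 96 − 30·7 + 3·7^2 = $117. That is the break-even price.
For $21 ≤ P < $117 the firm produces at a loss; below $21 it shuts down.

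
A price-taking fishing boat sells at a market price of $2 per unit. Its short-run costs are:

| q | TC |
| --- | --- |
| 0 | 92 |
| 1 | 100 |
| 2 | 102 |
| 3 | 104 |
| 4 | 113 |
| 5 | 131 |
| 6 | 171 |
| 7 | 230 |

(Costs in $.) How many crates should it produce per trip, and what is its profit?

q = 0 (shut down); profit = -$92

Compute π = P·q − TC at each output: q=0: -92; q=1: -98; q=2: -98; q=3: -98; q=4: -105; q=5: -121; q=6: -159; q=7: -216.
Profit is highest at q = 0. Equivalently, the lowest AVC in the table is 12/3 ≈ $4 at q = 3, and P = $2 falls below it — price never covers variable cost, so the firm shuts down and loses only its fixed cost.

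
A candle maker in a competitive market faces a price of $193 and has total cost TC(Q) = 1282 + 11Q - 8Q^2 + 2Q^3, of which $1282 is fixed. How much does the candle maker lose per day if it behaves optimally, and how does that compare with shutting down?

AVC = 11 - 8Q + 2Q^2 has its minimum $3 at Q = 2; price $193 clears that bar, so the firm operates.
MC = 11 - 16Q + 6Q^2. Setting P = MC and taking the root on the rising branch gives Q* = 7.
TR = 193·7 = 1351. TC = 1282 + 371 = 1653. Profit = 1351 − 1653 = -$302.
That loss of $302 beats the $1282 the firm would lose by shutting down; producing recovers $980 of fixed cost.

Profit = -$302 at Q = 7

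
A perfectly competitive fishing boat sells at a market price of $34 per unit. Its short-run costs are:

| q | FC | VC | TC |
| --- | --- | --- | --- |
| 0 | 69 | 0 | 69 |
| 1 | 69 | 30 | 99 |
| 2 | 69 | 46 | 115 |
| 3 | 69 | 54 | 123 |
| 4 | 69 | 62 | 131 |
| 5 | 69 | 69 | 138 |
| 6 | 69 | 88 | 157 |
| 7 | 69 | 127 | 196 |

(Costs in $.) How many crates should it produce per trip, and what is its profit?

Compute π = P·q − TC at each output: q=0: -69; q=1: -65; q=2: -47; q=3: -21; q=4: 5; q=5: 32; q=6: 47; q=7: 42.
Profit is maximized at q = 6. AVC there is 88/6 = $14.67 ≤ P, so producing beats shutting down (which would give -$69).

q = 6; profit = $47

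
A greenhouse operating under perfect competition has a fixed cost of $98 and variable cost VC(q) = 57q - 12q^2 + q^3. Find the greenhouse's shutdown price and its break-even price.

Shutdown price = min AVC. AVC = 57 - 12q + q^2, with vertex at q = 6 and minimum $21.
ATC = 98/q + 57 - 12q + q^2. Setting dATC/dq = −98/q^2 − 12 + 2q = 0 gives q = 7 (since 2·7^3 − 12·7^2 = 98).
min ATC = 98/7 + 57 − 12·7 + 7^2 = $36. That is the break-even price.
For $21 ≤ P < $36 the firm produces at a loss; below $21 it shuts down.

Shutdown price = $21; break-even price = $36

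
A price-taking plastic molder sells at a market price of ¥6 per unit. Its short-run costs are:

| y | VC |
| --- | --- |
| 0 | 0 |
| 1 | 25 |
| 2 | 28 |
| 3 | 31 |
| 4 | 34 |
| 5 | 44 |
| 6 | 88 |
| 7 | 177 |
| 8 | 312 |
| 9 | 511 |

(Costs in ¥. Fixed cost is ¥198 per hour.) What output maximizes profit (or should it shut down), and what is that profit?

y = 0 (shut down); profit = -¥198

Profit at each row (π = 6y − TC): y=0: -198; y=1: -217; y=2: -214; y=3: -211; y=4: -208; y=5: -212; y=6: -250; y=7: -333; y=8: -462; y=9: -655.
Profit is highest at y = 0. Equivalently, the lowest AVC in the table is 34/4 ≈ ¥8.50 at y = 4, and P = ¥6 falls below it — price never covers variable cost, so the firm shuts down and loses only its fixed cost.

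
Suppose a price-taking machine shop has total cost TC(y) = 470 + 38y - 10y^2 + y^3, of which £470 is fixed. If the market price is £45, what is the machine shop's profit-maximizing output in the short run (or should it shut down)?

From TC, MC = TC'(y) = 38 - 20y + 3y^2 and AVC = VC/y = 38 - 10y + y^2.
AVC hits its minimum where MC = AVC, at y = 5, giving min AVC = 38 - 10·5 + 5^2 = £13.
P = £45 exceeds min AVC = £13, so the firm stays open.
Solving P = MC: -7 - 20y + 3y^2 = 0 ⇒ y = -1/3 or 7. On the upward-sloping branch, y* = 7.
Check: AVC at y = 7 is £17 ≤ P, so revenue covers variable cost.
Profit = P·y − TC = 45·7 − 589 = -£274, a loss, but smaller than the £470 fixed cost the firm would lose by shutting down.

Produce at y = 7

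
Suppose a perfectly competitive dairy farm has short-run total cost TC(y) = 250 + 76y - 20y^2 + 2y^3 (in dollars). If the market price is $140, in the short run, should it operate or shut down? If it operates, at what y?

Produce at y = 8

Strip out fixed cost: VC = 76y - 20y^2 + 2y^3. Then AVC = 76 - 20y + 2y^2 and MC = 76 - 40y + 6y^2.
AVC hits its minimum where MC = AVC, at y = 5, giving min AVC = 76 - 20·5 + 2·5^2 = $26.
Since P = $140 ≥ min AVC = $26, price covers variable cost and the firm should produce.
P = MC gives -64 - 40y + 6y^2 = 0, with roots -4/3 and 8. Take the larger (rising MC): y* = 8.
Check: AVC at y = 8 is $44 ≤ P, so revenue covers variable cost.
Profit = P·y − TC = 140·8 − 602 = $518.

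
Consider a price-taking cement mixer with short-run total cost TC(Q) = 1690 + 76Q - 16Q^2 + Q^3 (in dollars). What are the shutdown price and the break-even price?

Shutdown price = min AVC. AVC = 76 - 16Q + Q^2, with vertex at Q = 8 and minimum $12.
ATC = 1690/Q + 76 - 16Q + Q^2. Setting dATC/dQ = −1690/Q^2 − 16 + 2Q = 0 gives Q = 13 (since 2·13^3 − 16·13^2 = 1690).
min ATC = 1690/13 + 76 − 16·13 + 13^2 = $167. That is the break-even price.
Between these two prices the firm operates at a loss; above $167 it earns a profit.

Shutdown price = $12; break-even price = $167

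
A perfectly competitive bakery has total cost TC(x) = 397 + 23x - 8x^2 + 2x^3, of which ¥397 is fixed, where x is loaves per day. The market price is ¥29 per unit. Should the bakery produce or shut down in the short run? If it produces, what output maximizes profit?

Produce at x = 3

Variable cost is VC = 23x - 8x^2 + 2x^3, so AVC = VC/x = 23 - 8x + 2x^2 and MC = dTC/dx = 23 - 16x + 6x^2.
The AVC parabola has its vertex at x = 8/4 = 2, where AVC = 23 - 8·2 + 2·2^2 = ¥15.
P = ¥29 exceeds min AVC = ¥15, so the firm stays open.
Solving P = MC: -6 - 16x + 6x^2 = 0 ⇒ x = -1/3 or 3. On the upward-sloping branch, x* = 3.
Check: AVC at x = 3 is ¥17 ≤ P, so revenue covers variable cost.
Profit = P·x − TC = 29·3 − 448 = -¥361, a loss, but smaller than the ¥397 fixed cost the firm would lose by shutting down.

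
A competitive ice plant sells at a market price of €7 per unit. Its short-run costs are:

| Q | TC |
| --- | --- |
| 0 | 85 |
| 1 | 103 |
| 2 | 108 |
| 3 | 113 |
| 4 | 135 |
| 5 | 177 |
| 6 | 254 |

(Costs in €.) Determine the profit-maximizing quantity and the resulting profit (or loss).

Compute π = P·Q − TC at each output: Q=0: -85; Q=1: -96; Q=2: -94; Q=3: -92; Q=4: -107; Q=5: -142; Q=6: -212.
Profit is highest at Q = 0. Equivalently, the lowest AVC in the table is 28/3 ≈ €9.33 at Q = 3, and P = €7 falls below it — price never covers variable cost, so the firm shuts down and loses only its fixed cost.

Q = 0 (shut down); profit = -€85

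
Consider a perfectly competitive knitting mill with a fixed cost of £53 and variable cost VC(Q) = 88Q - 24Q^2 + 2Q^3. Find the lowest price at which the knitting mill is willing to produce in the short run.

£16 per unit

Short-run supply begins at min AVC. From VC = 88Q - 24Q^2 + 2Q^3, AVC = 88 - 24Q + 2Q^2.
dAVC/dQ = -24 + 4Q = 0 gives Q = 6. min AVC = 88 - 24·6 + 2·6^2 = 16.
For P < £16 the firm produces nothing.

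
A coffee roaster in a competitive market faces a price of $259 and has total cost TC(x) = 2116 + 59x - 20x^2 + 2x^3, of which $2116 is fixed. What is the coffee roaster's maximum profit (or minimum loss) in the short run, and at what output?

Profit = -$116 at x = 10

AVC = 59 - 20x + 2x^2; min AVC = $9 at x = 5. Since P = $259 ≥ min AVC, the firm produces.
With MC = 59 - 40x + 6x^2, P = MC on the upward-sloping part at x* = 10.
TR = 259·10 = 2590. TC = 2116 + 590 = 2706. Profit = 2590 − 2706 = -$116.
Shutting down would mean losing the fixed cost of $2116, so operating at a loss of $116 is better by $2000.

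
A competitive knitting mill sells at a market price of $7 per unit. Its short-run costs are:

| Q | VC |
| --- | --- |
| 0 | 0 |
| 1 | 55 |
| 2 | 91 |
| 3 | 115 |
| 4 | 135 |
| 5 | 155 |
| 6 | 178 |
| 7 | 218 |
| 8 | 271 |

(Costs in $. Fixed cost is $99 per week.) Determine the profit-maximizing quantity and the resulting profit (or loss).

Q = 0 (shut down); profit = -$99

Compute π = P·Q − TC at each output: Q=0: -99; Q=1: -147; Q=2: -176; Q=3: -193; Q=4: -206; Q=5: -219; Q=6: -235; Q=7: -268; Q=8: -314.
Profit is highest at Q = 0. Equivalently, the lowest AVC in the table is 178/6 ≈ $29.67 at Q = 6, and P = $7 falls below it — price never covers variable cost, so the firm shuts down and loses only its fixed cost.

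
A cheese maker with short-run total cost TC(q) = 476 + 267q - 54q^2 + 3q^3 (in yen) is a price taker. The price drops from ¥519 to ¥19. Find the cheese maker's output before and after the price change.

Output falls from 14 to 0 (the firm shuts down)

MC = 267 - 108q + 9q^2; the shutdown threshold is min AVC = ¥24 (at q = 9).
At P = ¥519 ≥ min AVC, set P = MC on the rising branch: q = 14.
At P = ¥19 < min AVC = ¥24, price no longer covers variable cost at any output, so the firm shuts down: q = 0.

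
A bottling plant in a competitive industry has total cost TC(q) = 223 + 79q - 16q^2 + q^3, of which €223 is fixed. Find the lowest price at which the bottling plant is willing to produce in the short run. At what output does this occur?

Short-run supply begins at min AVC. From VC = 79q - 16q^2 + q^3, AVC = 79 - 16q + q^2.
At the minimum of AVC, MC = AVC. MC = 79 - 32q + 3q^2; setting MC = AVC gives 2q^2 - 16q = 0, so q = 8. min AVC = 15.
So the shutdown price is €15.

€15 per unit, at q = 8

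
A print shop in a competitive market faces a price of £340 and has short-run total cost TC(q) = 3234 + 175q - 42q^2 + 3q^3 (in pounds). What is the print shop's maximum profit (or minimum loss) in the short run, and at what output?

Profit = -£330 at q = 11

AVC = 175 - 42q + 3q^2; min AVC = £28 at q = 7. Since P = £340 ≥ min AVC, the firm produces.
With MC = 175 - 84q + 9q^2, P = MC on the upward-sloping part at q* = 11.
TR = 340·11 = 3740. TC = 3234 + 836 = 4070. Profit = 3740 − 4070 = -£330.
By producing, the firm covers all variable cost plus £2904 of fixed cost; shutting down would lose the full £3234.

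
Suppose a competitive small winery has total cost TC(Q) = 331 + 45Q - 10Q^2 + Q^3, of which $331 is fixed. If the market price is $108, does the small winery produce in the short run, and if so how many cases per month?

Produce at Q = 9

Variable cost is VC = 45Q - 10Q^2 + Q^3, so AVC = VC/Q = 45 - 10Q + Q^2 and MC = dTC/dQ = 45 - 20Q + 3Q^2.
AVC hits its minimum where MC = AVC, at Q = 5, giving min AVC = 45 - 10·5 + 5^2 = $20.
P = $108 exceeds min AVC = $20, so the firm stays open.
P = MC gives -63 - 20Q + 3Q^2 = 0, with roots -7/3 and 9. Take the larger (rising MC): Q* = 9.
Check: AVC at Q = 9 is $36 ≤ P, so revenue covers variable cost.
Profit = P·Q − TC = 108·9 − 655 = $317.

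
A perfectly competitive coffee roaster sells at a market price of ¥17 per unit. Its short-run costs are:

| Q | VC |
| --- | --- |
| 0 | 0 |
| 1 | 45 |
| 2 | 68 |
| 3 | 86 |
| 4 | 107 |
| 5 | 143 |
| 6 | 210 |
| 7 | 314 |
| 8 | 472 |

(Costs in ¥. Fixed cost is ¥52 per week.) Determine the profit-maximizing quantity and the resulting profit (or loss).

Tabulate TR − TC: Q=0: -52; Q=1: -80; Q=2: -86; Q=3: -87; Q=4: -91; Q=5: -110; Q=6: -160; Q=7: -247; Q=8: -388.
Profit is highest at Q = 0. Equivalently, the lowest AVC in the table is 107/4 ≈ ¥26.75 at Q = 4, and P = ¥17 falls below it — price never covers variable cost, so the firm shuts down and loses only its fixed cost.

Q = 0 (shut down); profit = -¥52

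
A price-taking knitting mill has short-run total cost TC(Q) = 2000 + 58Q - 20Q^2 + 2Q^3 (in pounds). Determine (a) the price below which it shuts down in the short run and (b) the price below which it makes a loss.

Shutdown price = £8; break-even price = £258

AVC = 58 - 20Q + 2Q^2; minimized at Q = 5, giving min AVC = £8. That is the shutdown price.
ATC = 2000/Q + 58 - 20Q + 2Q^2. Setting dATC/dQ = −2000/Q^2 − 20 + 4Q = 0 gives Q = 10 (since 4·10^3 − 20·10^2 = 2000).
min ATC = 2000/10 + 58 − 20·10 + 2·10^2 = £258. That is the break-even price.
For £8 ≤ P < £258 the firm produces at a loss; below £8 it shuts down.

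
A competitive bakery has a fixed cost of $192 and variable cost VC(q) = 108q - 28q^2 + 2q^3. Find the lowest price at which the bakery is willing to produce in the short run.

$10 per unit

Short-run supply begins at min AVC. From VC = 108q - 28q^2 + 2q^3, AVC = 108 - 28q + 2q^2.
At the minimum of AVC, MC = AVC. MC = 108 - 56q + 6q^2; setting MC = AVC gives 4q^2 - 28q = 0, so q = 7. min AVC = 10.
The firm shuts down for any P below $10.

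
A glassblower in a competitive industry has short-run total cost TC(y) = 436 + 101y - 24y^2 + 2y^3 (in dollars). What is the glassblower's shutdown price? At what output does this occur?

$29 per unit, at y = 6

Short-run supply begins at min AVC. From VC = 101y - 24y^2 + 2y^3, AVC = 101 - 24y + 2y^2.
At the minimum of AVC, MC = AVC. MC = 101 - 48y + 6y^2; setting MC = AVC gives 4y^2 - 24y = 0, so y = 6. min AVC = 29.
For P < $29 the firm produces nothing.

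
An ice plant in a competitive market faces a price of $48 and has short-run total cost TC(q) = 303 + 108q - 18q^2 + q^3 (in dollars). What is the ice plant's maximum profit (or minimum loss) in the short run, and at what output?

Profit = -$103 at q = 10

AVC = 108 - 18q + q^2; min AVC = $27 at q = 9. Since P = $48 ≥ min AVC, the firm produces.
MC = 108 - 36q + 3q^2. Setting P = MC and taking the root on the rising branch gives q* = 10.
TR = 48·10 = 480. TC = 303 + 280 = 583. Profit = 480 − 583 = -$103.
By producing, the firm covers all variable cost plus $200 of fixed cost; shutting down would lose the full $303.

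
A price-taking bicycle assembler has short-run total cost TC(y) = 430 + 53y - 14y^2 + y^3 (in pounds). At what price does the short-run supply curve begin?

Short-run supply begins at min AVC. From VC = 53y - 14y^2 + y^3, AVC = 53 - 14y + y^2.
dAVC/dy = -14 + 2y = 0 gives y = 7. min AVC = 53 - 14·7 + 7^2 = 4.
For P < £4 the firm produces nothing.

£4 per unit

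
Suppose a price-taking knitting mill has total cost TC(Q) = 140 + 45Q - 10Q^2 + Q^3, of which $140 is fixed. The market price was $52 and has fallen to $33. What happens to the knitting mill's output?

MC = 45 - 20Q + 3Q^2; the shutdown threshold is min AVC = $20 (at Q = 5).
With P = $52 above the shutdown price, P = MC gives Q = 7.
At P = $33 ≥ min AVC, set P = MC: Q = 6. The firm stays open but cuts output.

Output falls from 7 to 6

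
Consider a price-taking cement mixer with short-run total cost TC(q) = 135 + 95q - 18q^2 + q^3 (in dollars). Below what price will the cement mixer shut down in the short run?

$14 per unit

The shutdown price is the minimum of AVC. VC = 95q - 18q^2 + q^3, so AVC = 95 - 18q + q^2.
At the minimum of AVC, MC = AVC. MC = 95 - 36q + 3q^2; setting MC = AVC gives 2q^2 - 18q = 0, so q = 9. min AVC = 14.
For P < $14 the firm produces nothing.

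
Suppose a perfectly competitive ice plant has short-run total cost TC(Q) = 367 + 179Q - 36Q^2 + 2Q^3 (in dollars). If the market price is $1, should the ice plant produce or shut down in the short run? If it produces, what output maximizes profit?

Strip out fixed cost: VC = 179Q - 36Q^2 + 2Q^3. Then AVC = 179 - 36Q + 2Q^2 and MC = 179 - 72Q + 6Q^2.
The AVC parabola has its vertex at Q = 36/4 = 9, where AVC = 179 - 36·9 + 2·9^2 = $17.
With P < min AVC ($1 < $17), every unit sold adds to the loss.
Shutting down limits the loss to fixed cost, $367.

Shut down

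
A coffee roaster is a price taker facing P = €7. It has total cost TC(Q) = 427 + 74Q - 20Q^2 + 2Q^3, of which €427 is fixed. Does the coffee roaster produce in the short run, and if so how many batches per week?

Variable cost is VC = 74Q - 20Q^2 + 2Q^3, so AVC = VC/Q = 74 - 20Q + 2Q^2 and MC = dTC/dQ = 74 - 40Q + 6Q^2.
AVC is minimized where dAVC/dQ = -20 + 4Q = 0, at Q = 5; min AVC = 74 - 20·5 + 2·5^2 = €24.
Since P = €7 < min AVC = €24, price fails to cover variable cost at any output.
Best response: produce nothing and absorb the €427 fixed cost.

Shut down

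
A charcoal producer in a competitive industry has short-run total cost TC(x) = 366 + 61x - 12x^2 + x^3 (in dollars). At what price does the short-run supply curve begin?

$25 per unit

The firm shuts down when price falls below the minimum of average variable cost. AVC = VC/x = 61 - 12x + x^2.
dAVC/dx = -12 + 2x = 0 gives x = 6. min AVC = 61 - 12·6 + 6^2 = 25.
For P < $25 the firm produces nothing.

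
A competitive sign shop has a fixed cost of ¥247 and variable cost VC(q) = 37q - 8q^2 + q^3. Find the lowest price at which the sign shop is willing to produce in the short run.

¥21 per unit

Short-run supply begins at min AVC. From VC = 37q - 8q^2 + q^3, AVC = 37 - 8q + q^2.
dAVC/dq = -8 + 2q = 0 gives q = 4. min AVC = 37 - 8·4 + 4^2 = 21.
For P < ¥21 the firm produces nothing.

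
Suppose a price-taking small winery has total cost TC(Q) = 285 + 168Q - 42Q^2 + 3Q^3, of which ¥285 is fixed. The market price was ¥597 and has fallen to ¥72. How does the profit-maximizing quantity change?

AVC = 168 - 42Q + 3Q^2, minimized at Q = 7 where min AVC = ¥21. MC = 168 - 84Q + 9Q^2.
At P = ¥597 ≥ min AVC, set P = MC on the rising branch: Q = 13.
At P = ¥72 ≥ min AVC, set P = MC: Q = 8. The firm stays open but cuts output.

Output falls from 13 to 8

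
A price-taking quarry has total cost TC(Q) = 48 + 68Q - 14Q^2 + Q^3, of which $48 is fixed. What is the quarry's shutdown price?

$19 per unit

The firm shuts down when price falls below the minimum of average variable cost. AVC = VC/Q = 68 - 14Q + Q^2.
At the minimum of AVC, MC = AVC. MC = 68 - 28Q + 3Q^2; setting MC = AVC gives 2Q^2 - 14Q = 0, so Q = 7. min AVC = 19.
The firm shuts down for any P below $19.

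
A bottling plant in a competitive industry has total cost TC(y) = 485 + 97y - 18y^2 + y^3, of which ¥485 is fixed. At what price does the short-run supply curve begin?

¥16 per unit

The firm shuts down when price falls below the minimum of average variable cost. AVC = VC/y = 97 - 18y + y^2.
dAVC/dy = -18 + 2y = 0 gives y = 9. min AVC = 97 - 18·9 + 9^2 = 16.
For P < ¥16 the firm produces nothing.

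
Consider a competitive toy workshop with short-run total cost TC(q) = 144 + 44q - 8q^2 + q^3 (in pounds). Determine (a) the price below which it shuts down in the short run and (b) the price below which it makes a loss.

AVC = 44 - 8q + q^2; minimized at q = 4, giving min AVC = £28. That is the shutdown price.
ATC = 144/q + 44 - 8q + q^2. Setting dATC/dq = −144/q^2 − 8 + 2q = 0 gives q = 6 (since 2·6^3 − 8·6^2 = 144).
min ATC = 144/6 + 44 − 8·6 + 6^2 = £56. That is the break-even price.
Between these two prices the firm operates at a loss; above £56 it earns a profit.

Shutdown price = £28; break-even price = £56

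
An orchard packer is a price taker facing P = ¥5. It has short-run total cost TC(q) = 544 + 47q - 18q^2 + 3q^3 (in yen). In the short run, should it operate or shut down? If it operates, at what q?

Strip out fixed cost: VC = 47q - 18q^2 + 3q^3. Then AVC = 47 - 18q + 3q^2 and MC = 47 - 36q + 9q^2.
The AVC parabola has its vertex at q = 18/6 = 3, where AVC = 47 - 18·3 + 3·3^2 = ¥20.
With P < min AVC (¥5 < ¥20), every unit sold adds to the loss.
Shutting down limits the loss to fixed cost, ¥544.

Shut down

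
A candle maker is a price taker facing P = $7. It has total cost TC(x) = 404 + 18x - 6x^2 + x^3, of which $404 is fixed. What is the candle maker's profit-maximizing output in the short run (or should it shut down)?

Shut down

From TC, MC = TC'(x) = 18 - 12x + 3x^2 and AVC = VC/x = 18 - 6x + x^2.
AVC hits its minimum where MC = AVC, at x = 3, giving min AVC = 18 - 6·3 + 3^2 = $9.
P = $7 lies below min AVC = $9; no output level covers variable cost.
The firm minimizes its loss by shutting down and losing only its fixed cost of $404.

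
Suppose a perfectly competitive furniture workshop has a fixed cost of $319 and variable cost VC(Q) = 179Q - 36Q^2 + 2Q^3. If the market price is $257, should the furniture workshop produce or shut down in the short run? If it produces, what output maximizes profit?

Produce at Q = 13

Strip out fixed cost: VC = 179Q - 36Q^2 + 2Q^3. Then AVC = 179 - 36Q + 2Q^2 and MC = 179 - 72Q + 6Q^2.
AVC is minimized where dAVC/dQ = -36 + 4Q = 0, at Q = 9; min AVC = 179 - 36·9 + 2·9^2 = $17.
Because $257 ≥ $17, revenue can cover variable cost; the firm operates.
Set P = MC: 257 = 179 - 72Q + 6Q^2 → -78 - 72Q + 6Q^2 = 0. The roots are Q = -1 and Q = 13; the profit-maximizing output is on the rising part of MC, so Q* = 13.
Check: AVC at Q = 13 is $49 ≤ P, so revenue covers variable cost.
Profit = P·Q − TC = 257·13 − 956 = $2385.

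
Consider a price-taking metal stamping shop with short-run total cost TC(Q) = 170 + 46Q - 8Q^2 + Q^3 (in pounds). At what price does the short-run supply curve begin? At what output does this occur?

£30 per unit, at Q = 4

The firm shuts down when price falls below the minimum of average variable cost. AVC = VC/Q = 46 - 8Q + Q^2.
At the minimum of AVC, MC = AVC. MC = 46 - 16Q + 3Q^2; setting MC = AVC gives 2Q^2 - 8Q = 0, so Q = 4. min AVC = 30.
The firm shuts down for any P below £30.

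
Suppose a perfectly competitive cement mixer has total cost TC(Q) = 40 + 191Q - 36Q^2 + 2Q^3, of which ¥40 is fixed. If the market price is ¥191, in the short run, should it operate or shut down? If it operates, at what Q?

Produce at Q = 12

Strip out fixed cost: VC = 191Q - 36Q^2 + 2Q^3. Then AVC = 191 - 36Q + 2Q^2 and MC = 191 - 72Q + 6Q^2.
The AVC parabola has its vertex at Q = 36/4 = 9, where AVC = 191 - 36·9 + 2·9^2 = ¥29.
Because ¥191 ≥ ¥29, revenue can cover variable cost; the firm operates.
Set P = MC: 191 = 191 - 72Q + 6Q^2 → -72Q + 6Q^2 = 0. The roots are Q = 0 and Q = 12; the profit-maximizing output is on the rising part of MC, so Q* = 12.
Check: AVC at Q = 12 is ¥47 ≤ P, so revenue covers variable cost.
Profit = P·Q − TC = 191·12 − 604 = ¥1688.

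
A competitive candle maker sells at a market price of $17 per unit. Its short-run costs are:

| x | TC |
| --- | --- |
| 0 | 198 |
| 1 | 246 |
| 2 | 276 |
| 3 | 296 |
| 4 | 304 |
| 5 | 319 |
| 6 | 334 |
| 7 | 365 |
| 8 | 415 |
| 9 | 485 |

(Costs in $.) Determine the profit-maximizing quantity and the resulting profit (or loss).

x = 0 (shut down); profit = -$198

Tabulate TR − TC: x=0: -198; x=1: -229; x=2: -242; x=3: -245; x=4: -236; x=5: -234; x=6: -232; x=7: -246; x=8: -279; x=9: -332.
Profit is highest at x = 0. Equivalently, the lowest AVC in the table is 136/6 ≈ $22.67 at x = 6, and P = $17 falls below it — price never covers variable cost, so the firm shuts down and loses only its fixed cost.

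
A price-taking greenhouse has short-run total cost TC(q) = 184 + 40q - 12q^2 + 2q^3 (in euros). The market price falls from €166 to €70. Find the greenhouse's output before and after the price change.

MC = 40 - 24q + 6q^2; the shutdown threshold is min AVC = €22 (at q = 3).
With P = €166 above the shutdown price, P = MC gives q = 7.
At P = €70 ≥ min AVC, set P = MC: q = 5. The firm stays open but cuts output.

Output falls from 7 to 5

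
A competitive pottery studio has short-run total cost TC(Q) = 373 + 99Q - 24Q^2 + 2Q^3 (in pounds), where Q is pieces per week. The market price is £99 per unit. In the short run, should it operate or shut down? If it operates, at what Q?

Variable cost is VC = 99Q - 24Q^2 + 2Q^3, so AVC = VC/Q = 99 - 24Q + 2Q^2 and MC = dTC/dQ = 99 - 48Q + 6Q^2.
AVC is minimized where dAVC/dQ = -24 + 4Q = 0, at Q = 6; min AVC = 99 - 24·6 + 2·6^2 = £27.
Since P = £99 ≥ min AVC = £27, price covers variable cost and the firm should produce.
Set P = MC: 99 = 99 - 48Q + 6Q^2 → -48Q + 6Q^2 = 0. The roots are Q = 0 and Q = 8; the profit-maximizing output is on the rising part of MC, so Q* = 8.
Check: AVC at Q = 8 is £35 ≤ P, so revenue covers variable cost.
Profit = P·Q − TC = 99·8 − 653 = £139.

Produce at Q = 8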